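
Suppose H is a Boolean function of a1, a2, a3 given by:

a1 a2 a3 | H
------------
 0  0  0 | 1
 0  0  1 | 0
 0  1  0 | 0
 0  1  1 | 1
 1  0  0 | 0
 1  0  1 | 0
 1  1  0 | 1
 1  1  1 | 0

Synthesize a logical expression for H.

H=1 on 3 inputs: (0,0,0), (0,1,1), (1,1,0). Reading each as a conjunction of literals (¬a1·¬a2·¬a3, ¬a1·a2·a3, a1·a2·¬a3) and taking the OR gives the canonical DNF.

H(a1, a2, a3) = (((NOT a1 AND NOT a2) AND NOT a3) OR ((NOT a1 AND a2) AND a3)) OR ((a1 AND a2) AND NOT a3)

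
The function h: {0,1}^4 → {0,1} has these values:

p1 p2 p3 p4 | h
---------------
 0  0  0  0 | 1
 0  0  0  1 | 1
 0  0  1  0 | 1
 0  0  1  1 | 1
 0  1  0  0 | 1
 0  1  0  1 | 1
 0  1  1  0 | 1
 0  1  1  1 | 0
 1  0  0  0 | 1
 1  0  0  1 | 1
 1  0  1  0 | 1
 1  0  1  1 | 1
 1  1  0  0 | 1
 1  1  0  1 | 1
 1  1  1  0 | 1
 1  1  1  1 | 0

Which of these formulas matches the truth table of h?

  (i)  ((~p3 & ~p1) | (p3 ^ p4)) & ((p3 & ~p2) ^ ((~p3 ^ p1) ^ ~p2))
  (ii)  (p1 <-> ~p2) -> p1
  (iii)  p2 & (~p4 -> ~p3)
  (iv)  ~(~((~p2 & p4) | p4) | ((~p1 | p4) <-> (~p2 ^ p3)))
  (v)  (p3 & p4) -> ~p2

(i) fails at (0,0,0,0): the formula yields 0, h is 1.
(ii) fails at (0,1,0,0): the formula yields 0, h is 1.
(iii) fails at (0,0,0,0): the formula yields 0, h is 1.
(iv) fails at (0,0,0,0): the formula yields 0, h is 1.
That leaves (v). Evaluating it on every row reproduces the table of h exactly.

v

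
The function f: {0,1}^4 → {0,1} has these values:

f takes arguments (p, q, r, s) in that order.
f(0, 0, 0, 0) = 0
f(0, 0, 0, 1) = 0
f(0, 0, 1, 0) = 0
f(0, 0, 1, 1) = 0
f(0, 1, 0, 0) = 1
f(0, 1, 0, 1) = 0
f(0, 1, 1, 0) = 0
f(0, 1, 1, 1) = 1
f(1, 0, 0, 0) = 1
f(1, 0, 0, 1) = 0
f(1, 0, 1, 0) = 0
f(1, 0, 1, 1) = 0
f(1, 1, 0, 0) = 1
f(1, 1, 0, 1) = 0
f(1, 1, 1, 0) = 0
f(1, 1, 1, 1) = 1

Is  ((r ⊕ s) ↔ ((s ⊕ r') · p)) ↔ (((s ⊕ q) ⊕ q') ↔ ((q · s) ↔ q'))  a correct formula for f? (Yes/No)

Check the formula against f row by row:
  p=0, q=0, r=0, s=0: formula gives 0, f = 0 ✓
  p=0, q=0, r=0, s=1: formula gives 0, f = 0 ✓
  p=0, q=0, r=1, s=0: formula gives 1, but f = 0 ✗
A single disagreement suffices: at (0,0,1,0) they differ, so the formula does not compute f.

No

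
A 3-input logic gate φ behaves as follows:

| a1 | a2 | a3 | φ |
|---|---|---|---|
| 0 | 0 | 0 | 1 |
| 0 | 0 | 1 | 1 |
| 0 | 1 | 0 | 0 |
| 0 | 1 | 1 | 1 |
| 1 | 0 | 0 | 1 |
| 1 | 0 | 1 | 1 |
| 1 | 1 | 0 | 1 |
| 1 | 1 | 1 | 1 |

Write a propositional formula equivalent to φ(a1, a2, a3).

φ(a1, a2, a3) = ~((~a1 & a2) & ~a3)

φ is 0 on exactly one input, (0,1,0), whose minterm is ¬a1·a2·¬a3. So φ is the negation of that single conjunction.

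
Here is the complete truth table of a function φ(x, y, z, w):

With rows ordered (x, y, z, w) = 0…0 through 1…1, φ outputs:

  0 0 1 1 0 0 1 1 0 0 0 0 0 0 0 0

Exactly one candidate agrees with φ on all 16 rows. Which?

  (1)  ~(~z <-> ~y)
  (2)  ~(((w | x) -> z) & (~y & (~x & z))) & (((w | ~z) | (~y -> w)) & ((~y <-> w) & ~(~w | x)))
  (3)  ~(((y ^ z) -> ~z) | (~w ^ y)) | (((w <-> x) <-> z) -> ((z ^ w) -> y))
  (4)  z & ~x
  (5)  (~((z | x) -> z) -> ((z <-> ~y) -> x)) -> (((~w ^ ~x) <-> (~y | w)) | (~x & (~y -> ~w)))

(1) fails at (0,1,0,0): the formula yields 1, φ is 0.
(2) fails at (0,0,0,1): the formula yields 1, φ is 0.
(3) fails at (0,0,0,0): the formula yields 1, φ is 0.
(5) fails at (0,0,0,0): the formula yields 1, φ is 0.
That leaves (4). Evaluating it on every row reproduces the table of φ exactly.

4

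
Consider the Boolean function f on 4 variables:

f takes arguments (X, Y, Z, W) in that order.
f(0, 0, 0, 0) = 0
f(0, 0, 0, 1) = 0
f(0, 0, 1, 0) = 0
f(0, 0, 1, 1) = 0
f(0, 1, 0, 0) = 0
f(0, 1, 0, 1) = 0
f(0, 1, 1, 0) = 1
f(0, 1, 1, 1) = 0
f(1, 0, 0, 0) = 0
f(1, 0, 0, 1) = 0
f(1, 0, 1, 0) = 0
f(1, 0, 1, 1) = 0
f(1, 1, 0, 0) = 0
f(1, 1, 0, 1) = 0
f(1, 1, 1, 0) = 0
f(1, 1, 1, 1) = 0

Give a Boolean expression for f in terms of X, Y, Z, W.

f(X, Y, Z, W) = ((~X & Y) & Z) & ~W

f is 1 on exactly one input, (0,1,1,0), whose minterm is ¬X·Y·Z·¬W. So f is just that conjunction.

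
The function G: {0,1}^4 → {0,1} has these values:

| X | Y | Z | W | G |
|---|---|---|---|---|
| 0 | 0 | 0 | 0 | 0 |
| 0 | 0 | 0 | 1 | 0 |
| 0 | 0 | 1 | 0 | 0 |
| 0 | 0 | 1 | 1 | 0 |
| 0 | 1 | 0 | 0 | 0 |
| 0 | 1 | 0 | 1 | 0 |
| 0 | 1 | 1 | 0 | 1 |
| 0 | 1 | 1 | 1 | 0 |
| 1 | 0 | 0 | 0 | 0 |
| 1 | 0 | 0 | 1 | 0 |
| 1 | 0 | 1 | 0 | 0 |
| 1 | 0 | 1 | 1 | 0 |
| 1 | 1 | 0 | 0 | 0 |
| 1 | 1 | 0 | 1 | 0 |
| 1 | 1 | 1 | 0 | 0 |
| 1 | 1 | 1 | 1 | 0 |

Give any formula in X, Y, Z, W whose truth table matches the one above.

G(X, Y, Z, W) = ((not X and Y) and Z) and not W

Only row (0,1,1,0) gives 1. That row's minterm ¬X·Y·Z·¬W is G directly.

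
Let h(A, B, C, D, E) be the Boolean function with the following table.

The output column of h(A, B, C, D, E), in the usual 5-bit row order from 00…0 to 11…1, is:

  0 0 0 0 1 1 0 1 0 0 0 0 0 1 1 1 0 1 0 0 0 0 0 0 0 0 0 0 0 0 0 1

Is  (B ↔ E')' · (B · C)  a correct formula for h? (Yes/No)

Check the formula against h row by row:
  A=0, B=0, C=0, D=0, E=0: formula gives 0, h = 0 ✓
  A=0, B=0, C=0, D=0, E=1: formula gives 0, h = 0 ✓
  A=0, B=0, C=0, D=1, E=0: formula gives 0, h = 0 ✓
  A=0, B=0, C=0, D=1, E=1: formula gives 0, h = 0 ✓
  A=0, B=0, C=1, D=0, E=0: formula gives 0, but h = 1 ✗
Since they disagree at (0,0,1,0,0), the expression is not a correct formula for h.

No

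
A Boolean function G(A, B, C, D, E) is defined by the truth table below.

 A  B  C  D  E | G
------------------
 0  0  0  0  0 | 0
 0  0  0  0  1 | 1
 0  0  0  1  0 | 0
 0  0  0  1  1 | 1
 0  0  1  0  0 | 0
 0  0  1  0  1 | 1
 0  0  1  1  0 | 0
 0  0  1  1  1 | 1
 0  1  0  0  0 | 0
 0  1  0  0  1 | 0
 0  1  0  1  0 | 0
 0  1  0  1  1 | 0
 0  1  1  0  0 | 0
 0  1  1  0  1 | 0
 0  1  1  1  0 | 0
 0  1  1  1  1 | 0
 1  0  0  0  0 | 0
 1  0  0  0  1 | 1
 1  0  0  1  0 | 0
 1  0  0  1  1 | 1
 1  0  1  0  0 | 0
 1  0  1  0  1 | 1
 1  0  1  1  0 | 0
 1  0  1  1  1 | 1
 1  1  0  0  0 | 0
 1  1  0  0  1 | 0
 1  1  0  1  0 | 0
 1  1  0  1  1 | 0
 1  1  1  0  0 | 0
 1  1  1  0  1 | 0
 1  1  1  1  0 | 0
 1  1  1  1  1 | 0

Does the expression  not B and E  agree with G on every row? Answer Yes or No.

Yes

Check the formula against G row by row:
  A=0, B=0, C=0, D=0, E=0: formula gives 0, G = 0 ✓
  A=0, B=0, C=0, D=0, E=1: formula gives 1, G = 1 ✓
  A=0, B=0, C=0, D=1, E=0: formula gives 0, G = 0 ✓
  A=0, B=0, C=0, D=1, E=1: formula gives 1, G = 1 ✓
  … (the remaining 28 rows also agree.)
No disagreement on any input; they are logically equivalent.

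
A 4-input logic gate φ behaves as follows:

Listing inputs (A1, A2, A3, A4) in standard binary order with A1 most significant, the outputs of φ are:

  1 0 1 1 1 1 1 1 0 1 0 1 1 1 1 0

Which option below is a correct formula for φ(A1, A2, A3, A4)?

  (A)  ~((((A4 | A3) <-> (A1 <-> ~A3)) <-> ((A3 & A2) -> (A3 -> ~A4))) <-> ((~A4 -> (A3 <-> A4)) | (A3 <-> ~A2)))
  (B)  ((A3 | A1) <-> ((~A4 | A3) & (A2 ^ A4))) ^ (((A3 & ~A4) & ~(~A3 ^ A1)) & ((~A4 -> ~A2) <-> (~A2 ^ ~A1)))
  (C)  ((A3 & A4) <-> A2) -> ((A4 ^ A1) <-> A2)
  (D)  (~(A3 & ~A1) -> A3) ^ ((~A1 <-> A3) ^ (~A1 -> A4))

(A) disagrees with φ on (0,0,0,0) (formula → 0, table → 1); rule it out.
(B) disagrees with φ on (0,0,0,1) (formula → 1, table → 0); rule it out.
(D) disagrees with φ on (0,0,0,0) (formula → 0, table → 1); rule it out.
That leaves (C). Evaluating it on every row reproduces the table of φ exactly.

C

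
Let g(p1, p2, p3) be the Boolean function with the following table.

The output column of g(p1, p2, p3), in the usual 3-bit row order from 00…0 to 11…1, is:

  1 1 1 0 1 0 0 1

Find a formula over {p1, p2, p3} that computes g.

g(p1, p2, p3) = ¬((((¬p1 ∧ p2) ∧ p3) ∨ ((p1 ∧ ¬p2) ∧ p3)) ∨ ((p1 ∧ p2) ∧ ¬p3))

g is 0 on only 3 rows — (0,1,1), (1,0,1), (1,1,0). Writing each as a minterm (¬p1·p2·p3, p1·¬p2·p3, p1·p2·¬p3) and OR-ing them characterizes exactly where g=0, so g is the negation of that disjunction.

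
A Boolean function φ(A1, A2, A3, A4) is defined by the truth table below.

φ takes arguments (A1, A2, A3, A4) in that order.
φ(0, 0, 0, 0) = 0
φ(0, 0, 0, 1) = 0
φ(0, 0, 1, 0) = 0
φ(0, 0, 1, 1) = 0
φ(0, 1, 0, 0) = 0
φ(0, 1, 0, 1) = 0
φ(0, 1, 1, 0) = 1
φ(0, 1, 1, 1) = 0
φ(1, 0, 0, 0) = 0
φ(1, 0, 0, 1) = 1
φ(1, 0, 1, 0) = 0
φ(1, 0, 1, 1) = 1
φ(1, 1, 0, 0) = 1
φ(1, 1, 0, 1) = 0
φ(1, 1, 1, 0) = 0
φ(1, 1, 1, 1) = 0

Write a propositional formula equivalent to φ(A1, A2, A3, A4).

Collect the rows where φ=1 — (0,1,1,0), (1,0,0,1), (1,0,1,1), (1,1,0,0) — and write one minterm per row: ¬A1·A2·A3·¬A4, A1·¬A2·¬A3·A4, A1·¬A2·A3·A4, A1·A2·¬A3·¬A4. Their union (logical OR) reproduces the table exactly.

φ(A1, A2, A3, A4) = (((((A1' · A2) · A3) · A4') + (((A1 · A2') · A3') · A4)) + (((A1 · A2') · A3) · A4)) + (((A1 · A2) · A3') · A4')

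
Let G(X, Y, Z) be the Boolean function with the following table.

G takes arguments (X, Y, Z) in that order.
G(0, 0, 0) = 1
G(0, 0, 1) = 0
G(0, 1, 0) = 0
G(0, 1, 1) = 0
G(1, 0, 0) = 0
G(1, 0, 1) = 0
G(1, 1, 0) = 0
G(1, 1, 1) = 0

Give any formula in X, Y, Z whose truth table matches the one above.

G(X, Y, Z) = ((X + Y) + Z)'

The output is 1 only when every input is 0 — NOR of all inputs.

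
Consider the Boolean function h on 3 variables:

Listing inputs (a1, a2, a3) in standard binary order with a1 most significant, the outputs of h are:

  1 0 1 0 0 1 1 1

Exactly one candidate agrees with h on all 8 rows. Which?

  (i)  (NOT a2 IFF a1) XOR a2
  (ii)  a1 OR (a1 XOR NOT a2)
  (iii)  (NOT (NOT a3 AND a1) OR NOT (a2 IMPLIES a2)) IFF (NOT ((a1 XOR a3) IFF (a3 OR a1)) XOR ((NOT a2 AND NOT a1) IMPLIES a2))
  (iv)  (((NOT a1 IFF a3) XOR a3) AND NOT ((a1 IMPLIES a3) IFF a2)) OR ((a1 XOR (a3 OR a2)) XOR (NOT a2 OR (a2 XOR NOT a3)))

(i) disagrees with h on (0,0,0) (formula → 0, table → 1); rule it out.
(ii) disagrees with h on (0,0,1) (formula → 1, table → 0); rule it out.
(iii) disagrees with h on (0,0,0) (formula → 0, table → 1); rule it out.
Only (iv) survives; checking it on all 8 rows confirms it matches h.

iv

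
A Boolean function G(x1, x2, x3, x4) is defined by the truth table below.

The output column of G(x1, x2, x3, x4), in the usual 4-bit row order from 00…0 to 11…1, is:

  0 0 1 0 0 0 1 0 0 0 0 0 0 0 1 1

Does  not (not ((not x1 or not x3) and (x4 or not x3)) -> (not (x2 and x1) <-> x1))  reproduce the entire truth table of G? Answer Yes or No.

Check the formula against G row by row:
  x1=0, x2=0, x3=0, x4=0: formula gives 0, G = 0 ✓
  x1=0, x2=0, x3=0, x4=1: formula gives 0, G = 0 ✓
  x1=0, x2=0, x3=1, x4=0: formula gives 1, G = 1 ✓
  x1=0, x2=0, x3=1, x4=1: formula gives 0, G = 0 ✓
  …and likewise for the remaining 12 rows.
Every row agrees, so the formula is equivalent.

Yes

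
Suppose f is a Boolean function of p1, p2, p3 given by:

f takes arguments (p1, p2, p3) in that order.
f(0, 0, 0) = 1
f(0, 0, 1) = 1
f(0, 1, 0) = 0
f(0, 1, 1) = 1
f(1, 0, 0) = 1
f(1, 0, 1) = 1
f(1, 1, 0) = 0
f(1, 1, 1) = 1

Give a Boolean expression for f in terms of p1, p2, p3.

f is 0 on only 2 rows — (0,1,0), (1,1,0). Writing each as a minterm (¬p1·p2·¬p3, p1·p2·¬p3) and OR-ing them characterizes exactly where f=0, so f is the negation of that disjunction.

f(p1, p2, p3) = ¬(((¬p1 ∧ p2) ∧ ¬p3) ∨ ((p1 ∧ p2) ∧ ¬p3))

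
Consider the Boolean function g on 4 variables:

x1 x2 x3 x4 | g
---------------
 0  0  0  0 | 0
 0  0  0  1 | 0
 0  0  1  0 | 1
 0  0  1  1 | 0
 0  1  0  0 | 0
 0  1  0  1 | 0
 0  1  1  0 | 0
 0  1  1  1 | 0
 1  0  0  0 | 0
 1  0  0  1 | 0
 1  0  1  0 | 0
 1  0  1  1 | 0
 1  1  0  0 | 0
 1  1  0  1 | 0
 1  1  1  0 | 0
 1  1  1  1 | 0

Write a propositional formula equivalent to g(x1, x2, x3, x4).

g(x1, x2, x3, x4) = ((~x1 & ~x2) & x3) & ~x4

g is 1 on exactly one input, (0,0,1,0), whose minterm is ¬x1·¬x2·x3·¬x4. So g is just that conjunction.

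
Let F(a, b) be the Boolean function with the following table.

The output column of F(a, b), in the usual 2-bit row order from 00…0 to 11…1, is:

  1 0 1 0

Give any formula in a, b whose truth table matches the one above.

The output is the negation of b.

F(a, b) = NOT b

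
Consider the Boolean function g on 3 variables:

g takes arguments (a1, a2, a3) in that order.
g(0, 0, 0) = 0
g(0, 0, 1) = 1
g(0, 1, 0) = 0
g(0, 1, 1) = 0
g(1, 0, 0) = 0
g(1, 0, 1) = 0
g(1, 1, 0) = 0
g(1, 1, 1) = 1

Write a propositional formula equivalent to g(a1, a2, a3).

Collect the rows where g=1 — (0,0,1), (1,1,1) — and write one minterm per row: ¬a1·¬a2·a3, a1·a2·a3. Their union (logical OR) reproduces the table exactly.

g(a1, a2, a3) = ((¬a1 ∧ ¬a2) ∧ a3) ∨ ((a1 ∧ a2) ∧ a3)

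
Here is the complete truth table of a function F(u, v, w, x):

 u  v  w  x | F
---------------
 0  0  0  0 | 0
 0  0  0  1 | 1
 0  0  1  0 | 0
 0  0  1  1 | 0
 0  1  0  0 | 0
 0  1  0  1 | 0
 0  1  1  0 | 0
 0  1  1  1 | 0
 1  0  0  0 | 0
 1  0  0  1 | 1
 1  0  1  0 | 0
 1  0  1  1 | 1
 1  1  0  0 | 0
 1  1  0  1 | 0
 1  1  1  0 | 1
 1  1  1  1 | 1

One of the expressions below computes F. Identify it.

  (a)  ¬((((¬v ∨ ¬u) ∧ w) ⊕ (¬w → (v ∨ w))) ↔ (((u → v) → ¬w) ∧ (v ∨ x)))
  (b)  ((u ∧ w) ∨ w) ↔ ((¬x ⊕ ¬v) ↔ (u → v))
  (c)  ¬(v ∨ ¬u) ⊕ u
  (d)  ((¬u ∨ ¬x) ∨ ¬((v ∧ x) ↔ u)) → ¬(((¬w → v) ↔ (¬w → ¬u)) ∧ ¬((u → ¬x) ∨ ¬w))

a

(b) fails at (0,0,0,0): the formula yields 1, F is 0.
(c) fails at (0,0,0,1): the formula yields 0, F is 1.
(d) fails at (0,0,0,0): the formula yields 1, F is 0.
That leaves (a). Evaluating it on every row reproduces the table of F exactly.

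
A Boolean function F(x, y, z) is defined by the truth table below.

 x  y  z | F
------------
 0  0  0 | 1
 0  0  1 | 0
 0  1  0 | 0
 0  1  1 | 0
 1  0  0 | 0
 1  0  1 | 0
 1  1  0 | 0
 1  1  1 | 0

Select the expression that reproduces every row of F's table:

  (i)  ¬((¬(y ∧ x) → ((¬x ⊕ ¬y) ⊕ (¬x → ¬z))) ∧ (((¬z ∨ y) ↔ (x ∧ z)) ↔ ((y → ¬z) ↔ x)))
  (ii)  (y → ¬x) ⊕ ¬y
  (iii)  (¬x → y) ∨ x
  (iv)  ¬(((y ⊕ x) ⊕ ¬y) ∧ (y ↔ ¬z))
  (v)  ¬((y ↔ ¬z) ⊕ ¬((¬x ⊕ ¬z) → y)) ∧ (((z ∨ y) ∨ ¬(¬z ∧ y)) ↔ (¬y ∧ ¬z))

v

(i) disagrees with F on (0,0,0) (formula → 0, table → 1); rule it out.
(ii) disagrees with F on (0,0,0) (formula → 0, table → 1); rule it out.
(iii) disagrees with F on (0,0,0) (formula → 0, table → 1); rule it out.
(iv) disagrees with F on (0,1,1) (formula → 1, table → 0); rule it out.
Only (v) survives; checking it on all 8 rows confirms it matches F.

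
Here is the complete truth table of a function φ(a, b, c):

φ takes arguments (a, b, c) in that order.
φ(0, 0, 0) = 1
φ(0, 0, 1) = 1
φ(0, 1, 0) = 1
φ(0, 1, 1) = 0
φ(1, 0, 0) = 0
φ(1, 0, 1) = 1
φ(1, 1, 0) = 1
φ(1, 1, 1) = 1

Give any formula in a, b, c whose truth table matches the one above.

There are just 2 zero rows: (0,1,1), (1,0,0). Their minterms are ¬a·b·c, a·¬b·¬c; the OR of those covers precisely the 0-outputs, and negating it yields φ.

φ(a, b, c) = ¬(((¬a ∧ b) ∧ c) ∨ ((a ∧ ¬b) ∧ ¬c))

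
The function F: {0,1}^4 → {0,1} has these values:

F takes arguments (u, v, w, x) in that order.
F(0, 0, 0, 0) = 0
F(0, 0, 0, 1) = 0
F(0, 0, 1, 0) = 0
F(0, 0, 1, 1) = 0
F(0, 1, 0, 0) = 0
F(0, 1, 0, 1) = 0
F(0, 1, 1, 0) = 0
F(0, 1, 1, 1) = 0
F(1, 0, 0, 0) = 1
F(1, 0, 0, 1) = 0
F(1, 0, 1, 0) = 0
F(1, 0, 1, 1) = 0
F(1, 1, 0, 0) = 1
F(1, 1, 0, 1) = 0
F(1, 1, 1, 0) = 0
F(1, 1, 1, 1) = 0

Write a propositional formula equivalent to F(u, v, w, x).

The 1-rows are (1,0,0,0), (1,1,0,0). Each contributes one minterm — u·¬v·¬w·¬x; u·v·¬w·¬x — and their disjunction is a sum-of-products form of F.

F(u, v, w, x) = (((u · v') · w') · x') + (((u · v) · w') · x')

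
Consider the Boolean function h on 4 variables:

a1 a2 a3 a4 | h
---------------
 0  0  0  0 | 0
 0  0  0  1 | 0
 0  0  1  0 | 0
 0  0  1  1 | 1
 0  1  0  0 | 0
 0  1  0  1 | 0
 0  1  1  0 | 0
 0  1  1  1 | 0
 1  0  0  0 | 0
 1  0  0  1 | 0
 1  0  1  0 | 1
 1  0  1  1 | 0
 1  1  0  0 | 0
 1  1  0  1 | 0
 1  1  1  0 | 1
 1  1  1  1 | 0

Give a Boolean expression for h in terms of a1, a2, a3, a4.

The 1-rows are (0,0,1,1), (1,0,1,0), (1,1,1,0). Each contributes one minterm — ¬a1·¬a2·a3·a4; a1·¬a2·a3·¬a4; a1·a2·a3·¬a4 — and their disjunction is a sum-of-products form of h.

h(a1, a2, a3, a4) = ((((a1' · a2') · a3) · a4) + (((a1 · a2') · a3) · a4')) + (((a1 · a2) · a3) · a4')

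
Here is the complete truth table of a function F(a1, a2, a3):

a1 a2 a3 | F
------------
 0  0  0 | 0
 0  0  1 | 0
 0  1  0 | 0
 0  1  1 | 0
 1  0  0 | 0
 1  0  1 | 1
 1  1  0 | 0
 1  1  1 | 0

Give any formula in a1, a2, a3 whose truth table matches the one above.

Only row (1,0,1) gives 1. That row's minterm a1·¬a2·a3 is F directly.

F(a1, a2, a3) = (a1 and not a2) and a3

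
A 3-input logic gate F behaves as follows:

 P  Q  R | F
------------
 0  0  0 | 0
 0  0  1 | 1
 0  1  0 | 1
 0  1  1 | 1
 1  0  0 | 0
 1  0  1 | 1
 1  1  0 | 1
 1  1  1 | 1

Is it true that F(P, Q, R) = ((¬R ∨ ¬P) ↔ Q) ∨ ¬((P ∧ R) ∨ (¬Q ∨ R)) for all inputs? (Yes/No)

Check the formula against F row by row:
  P=0, Q=0, R=0: formula gives 0, F = 0 ✓
  P=0, Q=0, R=1: formula gives 0, but F = 1 ✗
Row (0,0,1) is a counterexample, so the formula is not equivalent to F.

No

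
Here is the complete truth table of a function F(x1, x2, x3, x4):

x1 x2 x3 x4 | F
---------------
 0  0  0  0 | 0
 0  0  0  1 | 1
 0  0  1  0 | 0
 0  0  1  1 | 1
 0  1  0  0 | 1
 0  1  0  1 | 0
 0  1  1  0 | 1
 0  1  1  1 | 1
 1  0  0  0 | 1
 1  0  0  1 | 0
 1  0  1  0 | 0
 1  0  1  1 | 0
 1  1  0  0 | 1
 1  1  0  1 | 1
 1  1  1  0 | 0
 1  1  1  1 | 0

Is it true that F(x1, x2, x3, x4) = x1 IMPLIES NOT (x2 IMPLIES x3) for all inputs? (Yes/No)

No

Evaluate x1 IMPLIES NOT (x2 IMPLIES x3) on each row and compare to F:
  x1=0, x2=0, x3=0, x4=0: formula gives 1, but F = 0 ✗
A single disagreement suffices: at (0,0,0,0) they differ, so the formula does not compute F.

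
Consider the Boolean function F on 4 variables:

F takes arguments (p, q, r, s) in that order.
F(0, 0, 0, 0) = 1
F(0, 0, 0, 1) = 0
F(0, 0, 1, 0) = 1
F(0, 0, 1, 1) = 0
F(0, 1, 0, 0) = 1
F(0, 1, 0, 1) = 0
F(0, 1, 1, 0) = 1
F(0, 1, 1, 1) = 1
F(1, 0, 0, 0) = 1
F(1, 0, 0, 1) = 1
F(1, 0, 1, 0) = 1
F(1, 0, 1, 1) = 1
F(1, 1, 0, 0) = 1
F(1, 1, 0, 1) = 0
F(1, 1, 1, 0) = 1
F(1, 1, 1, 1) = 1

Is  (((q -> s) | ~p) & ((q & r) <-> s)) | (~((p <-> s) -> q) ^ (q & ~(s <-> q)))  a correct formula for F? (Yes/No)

Evaluate (((q -> s) | ~p) & ((q & r) <-> s)) | (~((p <-> s) -> q) ^ (q & ~(s <-> q))) on each row and compare to F:
  p=0, q=0, r=0, s=0: formula gives 1, F = 1 ✓
  p=0, q=0, r=0, s=1: formula gives 0, F = 0 ✓
  p=0, q=0, r=1, s=0: formula gives 1, F = 1 ✓
  p=0, q=0, r=1, s=1: formula gives 0, F = 0 ✓
  …and likewise for the remaining 12 rows.
No disagreement on any input; they are logically equivalent.

Yes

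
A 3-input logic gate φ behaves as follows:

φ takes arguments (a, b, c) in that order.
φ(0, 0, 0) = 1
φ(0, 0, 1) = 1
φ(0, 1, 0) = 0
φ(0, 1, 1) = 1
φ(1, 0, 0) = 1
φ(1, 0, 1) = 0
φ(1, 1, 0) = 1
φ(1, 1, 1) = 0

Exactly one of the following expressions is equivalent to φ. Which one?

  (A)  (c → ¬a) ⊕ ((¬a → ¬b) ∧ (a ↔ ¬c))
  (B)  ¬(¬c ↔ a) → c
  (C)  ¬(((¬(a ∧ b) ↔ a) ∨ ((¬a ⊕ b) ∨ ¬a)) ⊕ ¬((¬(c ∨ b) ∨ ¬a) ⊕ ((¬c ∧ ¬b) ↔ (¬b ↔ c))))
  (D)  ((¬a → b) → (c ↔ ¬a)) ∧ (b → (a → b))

D

(A) disagrees with φ on (0,0,1) (formula → 0, table → 1); rule it out.
(B) disagrees with φ on (0,0,0) (formula → 0, table → 1); rule it out.
(C) disagrees with φ on (0,0,0) (formula → 0, table → 1); rule it out.
That leaves (D). Evaluating it on every row reproduces the table of φ exactly.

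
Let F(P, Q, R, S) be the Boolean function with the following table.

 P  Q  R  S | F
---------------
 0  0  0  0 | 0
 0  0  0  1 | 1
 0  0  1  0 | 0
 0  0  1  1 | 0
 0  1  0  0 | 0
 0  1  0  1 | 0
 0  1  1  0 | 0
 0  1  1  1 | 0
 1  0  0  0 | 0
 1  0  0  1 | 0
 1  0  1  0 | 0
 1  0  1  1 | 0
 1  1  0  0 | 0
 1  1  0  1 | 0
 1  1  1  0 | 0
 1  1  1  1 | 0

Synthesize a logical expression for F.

Only row (0,0,0,1) gives 1. That row's minterm ¬P·¬Q·¬R·S is F directly.

F(P, Q, R, S) = ((¬P ∧ ¬Q) ∧ ¬R) ∧ S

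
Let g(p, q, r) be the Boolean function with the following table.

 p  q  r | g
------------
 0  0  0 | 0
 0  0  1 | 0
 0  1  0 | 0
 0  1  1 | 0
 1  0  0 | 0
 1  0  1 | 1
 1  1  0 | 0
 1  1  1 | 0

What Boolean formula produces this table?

g(p, q, r) = (p ∧ ¬q) ∧ r

g is 1 on exactly one input, (1,0,1), whose minterm is p·¬q·r. So g is just that conjunction.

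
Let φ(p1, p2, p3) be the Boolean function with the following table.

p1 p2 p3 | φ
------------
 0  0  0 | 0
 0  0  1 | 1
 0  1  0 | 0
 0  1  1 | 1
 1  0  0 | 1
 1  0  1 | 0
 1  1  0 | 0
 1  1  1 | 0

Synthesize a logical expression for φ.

φ=1 on 3 inputs: (0,0,1), (0,1,1), (1,0,0). Reading each as a conjunction of literals (¬p1·¬p2·p3, ¬p1·p2·p3, p1·¬p2·¬p3) and taking the OR gives the canonical DNF.

φ(p1, p2, p3) = (((¬p1 ∧ ¬p2) ∧ p3) ∨ ((¬p1 ∧ p2) ∧ p3)) ∨ ((p1 ∧ ¬p2) ∧ ¬p3)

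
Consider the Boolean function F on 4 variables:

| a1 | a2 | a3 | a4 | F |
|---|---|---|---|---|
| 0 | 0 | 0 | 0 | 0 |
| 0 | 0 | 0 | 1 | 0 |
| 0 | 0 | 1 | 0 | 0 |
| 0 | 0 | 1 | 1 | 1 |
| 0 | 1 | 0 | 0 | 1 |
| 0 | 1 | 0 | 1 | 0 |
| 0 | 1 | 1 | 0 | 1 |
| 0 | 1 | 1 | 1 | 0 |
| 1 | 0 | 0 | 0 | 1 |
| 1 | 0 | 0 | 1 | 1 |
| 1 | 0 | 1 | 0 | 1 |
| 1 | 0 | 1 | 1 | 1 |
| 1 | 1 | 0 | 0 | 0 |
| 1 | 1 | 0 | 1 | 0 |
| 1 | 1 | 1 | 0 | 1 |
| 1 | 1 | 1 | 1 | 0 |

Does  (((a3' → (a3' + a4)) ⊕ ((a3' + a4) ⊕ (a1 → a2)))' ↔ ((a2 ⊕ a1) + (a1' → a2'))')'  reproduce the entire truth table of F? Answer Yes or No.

No

Evaluate (((a3' → (a3' + a4)) ⊕ ((a3' + a4) ⊕ (a1 → a2)))' ↔ ((a2 ⊕ a1) + (a1' → a2'))')' on each row and compare to F:
  a1=0, a2=0, a3=0, a4=0: formula gives 0, F = 0 ✓
  a1=0, a2=0, a3=0, a4=1: formula gives 0, F = 0 ✓
  a1=0, a2=0, a3=1, a4=0: formula gives 1, but F = 0 ✗
A single disagreement suffices: at (0,0,1,0) they differ, so the formula does not compute F.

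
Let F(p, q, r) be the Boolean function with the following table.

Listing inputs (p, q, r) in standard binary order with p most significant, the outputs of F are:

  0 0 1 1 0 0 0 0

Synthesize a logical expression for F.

F(p, q, r) = ((not p and q) and not r) or ((not p and q) and r)

Collect the rows where F=1 — (0,1,0), (0,1,1) — and write one minterm per row: ¬p·q·¬r, ¬p·q·r. Their union (logical OR) reproduces the table exactly.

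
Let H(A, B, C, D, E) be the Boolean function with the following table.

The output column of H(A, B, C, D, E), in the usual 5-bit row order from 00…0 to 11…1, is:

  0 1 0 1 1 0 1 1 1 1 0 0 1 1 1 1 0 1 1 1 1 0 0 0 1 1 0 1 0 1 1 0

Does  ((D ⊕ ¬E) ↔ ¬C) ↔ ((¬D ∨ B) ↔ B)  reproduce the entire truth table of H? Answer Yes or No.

Check the formula against H row by row:
  A=0, B=0, C=0, D=0, E=0: formula gives 0, H = 0 ✓
  A=0, B=0, C=0, D=0, E=1: formula gives 1, H = 1 ✓
  A=0, B=0, C=0, D=1, E=0: formula gives 0, H = 0 ✓
  A=0, B=0, C=0, D=1, E=1: formula gives 1, H = 1 ✓
  …
  A=0, B=0, C=1, D=1, E=1: formula gives 0, but H = 1 ✗
A single disagreement suffices: at (0,0,1,1,1) they differ, so the formula does not compute H.

No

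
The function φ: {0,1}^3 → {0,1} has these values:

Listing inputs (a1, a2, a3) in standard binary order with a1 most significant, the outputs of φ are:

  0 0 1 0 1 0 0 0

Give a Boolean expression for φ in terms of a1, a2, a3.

φ(a1, a2, a3) = ((not a1 and a2) and not a3) or ((a1 and not a2) and not a3)

φ=1 on 2 inputs: (0,1,0), (1,0,0). Reading each as a conjunction of literals (¬a1·a2·¬a3, a1·¬a2·¬a3) and taking the OR gives the canonical DNF.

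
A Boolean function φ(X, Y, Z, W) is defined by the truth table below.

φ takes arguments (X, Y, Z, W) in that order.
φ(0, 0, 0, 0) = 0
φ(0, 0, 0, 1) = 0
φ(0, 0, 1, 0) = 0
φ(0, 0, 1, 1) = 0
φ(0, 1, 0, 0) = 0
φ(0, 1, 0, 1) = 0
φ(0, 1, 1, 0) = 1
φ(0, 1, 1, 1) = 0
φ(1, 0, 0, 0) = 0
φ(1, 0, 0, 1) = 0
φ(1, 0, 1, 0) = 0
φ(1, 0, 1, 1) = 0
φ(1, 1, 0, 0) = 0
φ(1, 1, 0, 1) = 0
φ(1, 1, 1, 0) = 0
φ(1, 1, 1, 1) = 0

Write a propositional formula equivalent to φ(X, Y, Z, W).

φ(X, Y, Z, W) = ((X' · Y) · Z) · W'

Only row (0,1,1,0) gives 1. That row's minterm ¬X·Y·Z·¬W is φ directly.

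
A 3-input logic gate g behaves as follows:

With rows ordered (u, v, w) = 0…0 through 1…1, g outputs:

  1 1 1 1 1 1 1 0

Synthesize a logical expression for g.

g(u, v, w) = ¬((u ∧ v) ∧ w)

The output is 0 only when every input is 1 — NAND of all inputs.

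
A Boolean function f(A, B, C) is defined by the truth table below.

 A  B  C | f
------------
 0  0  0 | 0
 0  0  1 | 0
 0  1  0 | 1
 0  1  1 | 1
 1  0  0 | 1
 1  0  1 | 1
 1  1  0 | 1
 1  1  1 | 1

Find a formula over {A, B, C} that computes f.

f(A, B, C) = NOT (((NOT A AND NOT B) AND NOT C) OR ((NOT A AND NOT B) AND C))

There are just 2 zero rows: (0,0,0), (0,0,1). Their minterms are ¬A·¬B·¬C, ¬A·¬B·C; the OR of those covers precisely the 0-outputs, and negating it yields f.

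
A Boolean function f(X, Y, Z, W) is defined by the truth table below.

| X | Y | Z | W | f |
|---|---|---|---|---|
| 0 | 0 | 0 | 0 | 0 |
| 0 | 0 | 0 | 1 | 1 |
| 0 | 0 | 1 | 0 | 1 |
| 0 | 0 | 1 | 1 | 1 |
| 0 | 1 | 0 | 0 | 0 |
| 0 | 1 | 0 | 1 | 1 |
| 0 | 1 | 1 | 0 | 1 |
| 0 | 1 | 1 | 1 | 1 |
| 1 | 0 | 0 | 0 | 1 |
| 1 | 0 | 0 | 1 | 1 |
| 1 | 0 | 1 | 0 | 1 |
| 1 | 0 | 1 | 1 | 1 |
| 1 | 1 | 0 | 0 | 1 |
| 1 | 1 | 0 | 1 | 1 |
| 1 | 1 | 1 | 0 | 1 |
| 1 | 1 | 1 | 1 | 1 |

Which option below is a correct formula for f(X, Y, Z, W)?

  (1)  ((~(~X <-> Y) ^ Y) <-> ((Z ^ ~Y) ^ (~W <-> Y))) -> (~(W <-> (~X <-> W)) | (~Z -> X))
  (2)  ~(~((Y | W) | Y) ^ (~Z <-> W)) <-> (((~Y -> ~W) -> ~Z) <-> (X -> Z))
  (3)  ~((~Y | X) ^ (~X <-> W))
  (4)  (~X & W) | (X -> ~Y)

1

(2): at (0,0,0,1) it gives 0, but f = 1 — eliminated.
(3): at (0,0,1,0) it gives 0, but f = 1 — eliminated.
(4): at (0,0,0,0) it gives 1, but f = 0 — eliminated.
Only (1) survives; checking it on all 16 rows confirms it matches f.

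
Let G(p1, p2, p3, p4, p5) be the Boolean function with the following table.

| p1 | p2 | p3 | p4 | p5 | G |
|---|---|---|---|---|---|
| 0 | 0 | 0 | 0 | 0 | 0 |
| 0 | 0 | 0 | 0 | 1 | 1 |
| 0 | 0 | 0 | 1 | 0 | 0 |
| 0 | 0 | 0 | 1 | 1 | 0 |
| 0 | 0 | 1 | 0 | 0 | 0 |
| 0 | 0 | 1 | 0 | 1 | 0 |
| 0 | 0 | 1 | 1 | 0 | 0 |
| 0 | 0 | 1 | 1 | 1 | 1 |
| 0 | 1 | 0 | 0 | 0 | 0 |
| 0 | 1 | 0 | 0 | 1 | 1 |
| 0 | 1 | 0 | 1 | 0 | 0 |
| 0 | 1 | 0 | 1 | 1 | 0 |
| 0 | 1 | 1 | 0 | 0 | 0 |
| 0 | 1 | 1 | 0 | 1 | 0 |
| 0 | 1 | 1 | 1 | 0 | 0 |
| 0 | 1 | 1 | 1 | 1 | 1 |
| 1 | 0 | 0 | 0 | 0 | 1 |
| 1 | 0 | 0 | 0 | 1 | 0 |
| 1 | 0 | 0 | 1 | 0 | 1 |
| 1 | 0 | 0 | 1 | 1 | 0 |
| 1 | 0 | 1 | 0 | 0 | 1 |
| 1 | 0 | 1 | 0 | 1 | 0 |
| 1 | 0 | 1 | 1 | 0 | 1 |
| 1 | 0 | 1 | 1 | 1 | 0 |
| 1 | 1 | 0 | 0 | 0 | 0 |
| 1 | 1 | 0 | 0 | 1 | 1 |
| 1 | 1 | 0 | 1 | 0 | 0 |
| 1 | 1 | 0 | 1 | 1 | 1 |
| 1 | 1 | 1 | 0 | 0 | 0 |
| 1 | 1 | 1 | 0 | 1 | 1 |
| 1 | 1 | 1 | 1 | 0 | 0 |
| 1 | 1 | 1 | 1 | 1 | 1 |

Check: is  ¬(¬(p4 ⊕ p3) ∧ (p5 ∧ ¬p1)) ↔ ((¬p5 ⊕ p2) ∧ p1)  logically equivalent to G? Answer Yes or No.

Evaluate ¬(¬(p4 ⊕ p3) ∧ (p5 ∧ ¬p1)) ↔ ((¬p5 ⊕ p2) ∧ p1) on each row and compare to G:
  p1=0, p2=0, p3=0, p4=0, p5=0: formula gives 0, G = 0 ✓
  p1=0, p2=0, p3=0, p4=0, p5=1: formula gives 1, G = 1 ✓
  p1=0, p2=0, p3=0, p4=1, p5=0: formula gives 0, G = 0 ✓
  p1=0, p2=0, p3=0, p4=1, p5=1: formula gives 0, G = 0 ✓
  … (the remaining 28 rows also agree.)
No disagreement on any input; they are logically equivalent.

Yes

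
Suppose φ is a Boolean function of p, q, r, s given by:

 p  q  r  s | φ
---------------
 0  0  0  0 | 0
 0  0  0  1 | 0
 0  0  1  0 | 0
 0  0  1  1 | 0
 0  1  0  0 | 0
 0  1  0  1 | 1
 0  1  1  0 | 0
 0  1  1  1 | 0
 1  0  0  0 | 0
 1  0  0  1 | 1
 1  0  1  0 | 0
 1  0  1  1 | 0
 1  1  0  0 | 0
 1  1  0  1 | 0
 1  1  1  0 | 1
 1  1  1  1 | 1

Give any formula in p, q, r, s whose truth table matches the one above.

φ(p, q, r, s) = (((((~p & q) & ~r) & s) | (((p & ~q) & ~r) & s)) | (((p & q) & r) & ~s)) | (((p & q) & r) & s)

The 1-rows are (0,1,0,1), (1,0,0,1), (1,1,1,0), (1,1,1,1). Each contributes one minterm — ¬p·q·¬r·s; p·¬q·¬r·s; p·q·r·¬s; p·q·r·s — and their disjunction is a sum-of-products form of φ.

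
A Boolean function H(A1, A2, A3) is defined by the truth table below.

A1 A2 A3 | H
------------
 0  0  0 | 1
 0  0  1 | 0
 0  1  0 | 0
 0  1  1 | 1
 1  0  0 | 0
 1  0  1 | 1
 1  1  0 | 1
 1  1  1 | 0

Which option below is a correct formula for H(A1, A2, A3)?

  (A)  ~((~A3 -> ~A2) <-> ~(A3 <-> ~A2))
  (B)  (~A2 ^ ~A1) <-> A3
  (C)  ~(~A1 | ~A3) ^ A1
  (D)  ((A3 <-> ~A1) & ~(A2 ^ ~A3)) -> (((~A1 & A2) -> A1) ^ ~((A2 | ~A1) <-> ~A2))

(A) fails at (0,0,0): the formula yields 0, H is 1.
(C) fails at (0,0,0): the formula yields 0, H is 1.
(D) fails at (0,0,1): the formula yields 1, H is 0.
That leaves (B). Evaluating it on every row reproduces the table of H exactly.

B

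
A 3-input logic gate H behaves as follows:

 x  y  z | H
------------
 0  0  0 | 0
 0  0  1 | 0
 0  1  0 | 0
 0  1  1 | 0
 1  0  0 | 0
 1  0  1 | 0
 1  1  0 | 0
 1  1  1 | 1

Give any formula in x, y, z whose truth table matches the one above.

H(x, y, z) = (x AND y) AND z

The output is 1 only when every input is 1 — the AND of all inputs.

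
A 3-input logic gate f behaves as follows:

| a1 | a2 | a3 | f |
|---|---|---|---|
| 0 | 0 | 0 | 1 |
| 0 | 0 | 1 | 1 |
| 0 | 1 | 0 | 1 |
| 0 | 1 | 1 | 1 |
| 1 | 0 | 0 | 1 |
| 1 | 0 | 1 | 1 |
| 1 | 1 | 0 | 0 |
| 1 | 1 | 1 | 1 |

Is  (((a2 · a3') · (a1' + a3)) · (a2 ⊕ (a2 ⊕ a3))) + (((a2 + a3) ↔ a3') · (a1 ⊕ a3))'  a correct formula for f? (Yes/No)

Test each input against both f and the formula:
  a1=0, a2=0, a3=0: formula gives 1, f = 1 ✓
  a1=0, a2=0, a3=1: formula gives 1, f = 1 ✓
  a1=0, a2=1, a3=0: formula gives 1, f = 1 ✓
  a1=0, a2=1, a3=1: formula gives 1, f = 1 ✓
  a1=1, a2=0, a3=0: formula gives 1, f = 1 ✓
  …and likewise for the remaining 3 rows.
No disagreement on any input; they are logically equivalent.

Yes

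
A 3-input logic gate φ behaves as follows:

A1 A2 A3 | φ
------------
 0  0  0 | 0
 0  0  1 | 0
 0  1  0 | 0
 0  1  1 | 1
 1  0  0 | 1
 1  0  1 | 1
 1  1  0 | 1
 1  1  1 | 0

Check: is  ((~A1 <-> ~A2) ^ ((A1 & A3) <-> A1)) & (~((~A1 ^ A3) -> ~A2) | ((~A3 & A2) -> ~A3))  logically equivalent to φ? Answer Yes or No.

No

Test each input against both φ and the formula:
  A1=0, A2=0, A3=0: formula gives 0, φ = 0 ✓
  A1=0, A2=0, A3=1: formula gives 0, φ = 0 ✓
  A1=0, A2=1, A3=0: formula gives 1, but φ = 0 ✗
Since they disagree at (0,1,0), the expression is not a correct formula for φ.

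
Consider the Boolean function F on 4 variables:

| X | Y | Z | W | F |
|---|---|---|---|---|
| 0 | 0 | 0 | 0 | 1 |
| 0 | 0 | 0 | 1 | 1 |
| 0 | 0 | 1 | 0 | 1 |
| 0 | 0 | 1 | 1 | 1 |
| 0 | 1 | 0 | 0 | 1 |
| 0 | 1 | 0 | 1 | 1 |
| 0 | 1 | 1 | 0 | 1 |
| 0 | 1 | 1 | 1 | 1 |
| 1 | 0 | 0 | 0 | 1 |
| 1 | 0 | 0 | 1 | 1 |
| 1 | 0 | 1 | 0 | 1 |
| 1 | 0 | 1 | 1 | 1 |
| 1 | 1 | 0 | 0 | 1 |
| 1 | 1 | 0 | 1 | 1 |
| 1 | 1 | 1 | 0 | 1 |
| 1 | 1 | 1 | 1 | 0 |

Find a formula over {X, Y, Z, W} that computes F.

F(X, Y, Z, W) = (((X · Y) · Z) · W)'

The output is 0 only when every input is 1 — NAND of all inputs.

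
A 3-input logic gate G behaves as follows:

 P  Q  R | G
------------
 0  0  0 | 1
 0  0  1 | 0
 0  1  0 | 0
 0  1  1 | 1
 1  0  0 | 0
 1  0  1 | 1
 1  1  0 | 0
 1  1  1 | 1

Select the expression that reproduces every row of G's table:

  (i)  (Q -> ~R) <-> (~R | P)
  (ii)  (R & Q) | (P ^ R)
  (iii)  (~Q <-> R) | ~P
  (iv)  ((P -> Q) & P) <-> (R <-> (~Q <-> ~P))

iv

(i): at (0,1,0) it gives 1, but G = 0 — eliminated.
(ii): at (0,0,0) it gives 0, but G = 1 — eliminated.
(iii): at (0,0,1) it gives 1, but G = 0 — eliminated.
(iv) is the remaining candidate, and it agrees with G on all 8 inputs.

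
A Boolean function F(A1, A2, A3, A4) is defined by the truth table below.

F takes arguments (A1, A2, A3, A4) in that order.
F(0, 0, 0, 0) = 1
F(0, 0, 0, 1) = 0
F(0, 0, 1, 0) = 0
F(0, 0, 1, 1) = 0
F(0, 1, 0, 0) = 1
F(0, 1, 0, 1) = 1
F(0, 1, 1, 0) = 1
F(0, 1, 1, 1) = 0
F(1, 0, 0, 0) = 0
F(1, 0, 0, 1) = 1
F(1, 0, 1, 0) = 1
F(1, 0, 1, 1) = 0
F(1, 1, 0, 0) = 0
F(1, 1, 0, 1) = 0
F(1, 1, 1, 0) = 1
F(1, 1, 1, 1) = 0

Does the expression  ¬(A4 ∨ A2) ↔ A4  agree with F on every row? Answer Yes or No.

Evaluate ¬(A4 ∨ A2) ↔ A4 on each row and compare to F:
  A1=0, A2=0, A3=0, A4=0: formula gives 0, but F = 1 ✗
A single disagreement suffices: at (0,0,0,0) they differ, so the formula does not compute F.

No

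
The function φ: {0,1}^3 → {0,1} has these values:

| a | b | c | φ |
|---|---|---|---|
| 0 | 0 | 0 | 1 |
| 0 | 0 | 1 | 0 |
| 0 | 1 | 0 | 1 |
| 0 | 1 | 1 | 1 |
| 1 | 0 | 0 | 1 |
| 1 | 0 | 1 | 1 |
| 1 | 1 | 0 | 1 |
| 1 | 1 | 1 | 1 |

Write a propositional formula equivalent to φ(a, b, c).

φ(a, b, c) = NOT ((NOT a AND NOT b) AND c)

φ is 0 on exactly one input, (0,0,1), whose minterm is ¬a·¬b·c. So φ is the negation of that single conjunction.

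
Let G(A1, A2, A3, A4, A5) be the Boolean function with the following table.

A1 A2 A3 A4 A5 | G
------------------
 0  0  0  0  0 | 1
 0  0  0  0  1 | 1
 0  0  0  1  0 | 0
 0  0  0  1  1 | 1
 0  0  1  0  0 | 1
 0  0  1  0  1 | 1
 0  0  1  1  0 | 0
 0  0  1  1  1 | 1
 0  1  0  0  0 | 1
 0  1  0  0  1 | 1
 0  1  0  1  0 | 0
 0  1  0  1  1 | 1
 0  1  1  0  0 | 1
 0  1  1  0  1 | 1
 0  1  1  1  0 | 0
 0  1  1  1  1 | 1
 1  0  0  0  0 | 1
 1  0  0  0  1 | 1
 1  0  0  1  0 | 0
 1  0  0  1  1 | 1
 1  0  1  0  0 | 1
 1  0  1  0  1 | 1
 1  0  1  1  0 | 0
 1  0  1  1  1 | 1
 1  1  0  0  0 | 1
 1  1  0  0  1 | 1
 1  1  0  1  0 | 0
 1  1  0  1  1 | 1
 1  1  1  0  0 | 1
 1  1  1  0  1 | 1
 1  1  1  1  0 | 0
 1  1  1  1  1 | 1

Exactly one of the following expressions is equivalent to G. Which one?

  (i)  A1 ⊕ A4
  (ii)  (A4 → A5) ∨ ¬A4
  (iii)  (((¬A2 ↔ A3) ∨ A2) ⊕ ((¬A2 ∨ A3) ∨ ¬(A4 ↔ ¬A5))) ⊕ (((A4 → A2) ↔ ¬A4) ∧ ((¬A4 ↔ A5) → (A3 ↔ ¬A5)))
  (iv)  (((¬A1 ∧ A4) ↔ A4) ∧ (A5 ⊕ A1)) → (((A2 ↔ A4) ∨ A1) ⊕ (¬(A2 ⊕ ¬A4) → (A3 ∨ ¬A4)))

(i): at (0,0,0,0,0) it gives 0, but G = 1 — eliminated.
(iii): at (0,0,0,0,0) it gives 0, but G = 1 — eliminated.
(iv): at (0,0,0,0,1) it gives 0, but G = 1 — eliminated.
Only (ii) survives; checking it on all 32 rows confirms it matches G.

ii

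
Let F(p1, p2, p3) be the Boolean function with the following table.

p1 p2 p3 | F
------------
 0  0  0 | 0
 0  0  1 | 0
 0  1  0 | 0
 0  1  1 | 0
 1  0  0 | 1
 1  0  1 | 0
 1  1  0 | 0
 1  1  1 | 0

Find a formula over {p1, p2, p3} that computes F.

F(p1, p2, p3) = (p1 ∧ ¬p2) ∧ ¬p3

Only row (1,0,0) gives 1. That row's minterm p1·¬p2·¬p3 is F directly.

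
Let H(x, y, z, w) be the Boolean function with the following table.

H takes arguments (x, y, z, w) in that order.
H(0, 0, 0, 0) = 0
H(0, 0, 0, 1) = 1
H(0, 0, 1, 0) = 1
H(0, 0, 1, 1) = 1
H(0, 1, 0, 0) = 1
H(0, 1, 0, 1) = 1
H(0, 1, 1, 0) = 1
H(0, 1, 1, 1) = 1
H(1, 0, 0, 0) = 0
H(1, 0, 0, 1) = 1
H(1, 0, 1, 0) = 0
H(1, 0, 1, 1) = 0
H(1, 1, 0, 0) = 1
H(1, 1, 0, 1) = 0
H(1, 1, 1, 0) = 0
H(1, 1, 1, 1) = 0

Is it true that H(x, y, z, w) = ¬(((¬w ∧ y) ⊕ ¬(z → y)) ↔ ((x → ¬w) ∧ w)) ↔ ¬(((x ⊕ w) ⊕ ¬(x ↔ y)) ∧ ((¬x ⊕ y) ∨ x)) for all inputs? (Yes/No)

Test each input against both H and the formula:
  x=0, y=0, z=0, w=0: formula gives 0, H = 0 ✓
  x=0, y=0, z=0, w=1: formula gives 0, but H = 1 ✗
Since they disagree at (0,0,0,1), the expression is not a correct formula for H.

No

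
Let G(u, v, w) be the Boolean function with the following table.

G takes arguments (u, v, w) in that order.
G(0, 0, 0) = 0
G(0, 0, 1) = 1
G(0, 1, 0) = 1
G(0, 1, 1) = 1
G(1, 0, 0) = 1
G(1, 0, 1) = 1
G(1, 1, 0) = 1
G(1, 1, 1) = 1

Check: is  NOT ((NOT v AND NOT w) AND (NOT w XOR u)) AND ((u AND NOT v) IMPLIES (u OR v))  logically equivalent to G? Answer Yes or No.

Test each input against both G and the formula:
  u=0, v=0, w=0: formula gives 0, G = 0 ✓
  u=0, v=0, w=1: formula gives 1, G = 1 ✓
  u=0, v=1, w=0: formula gives 1, G = 1 ✓
  u=0, v=1, w=1: formula gives 1, G = 1 ✓
  u=1, v=0, w=0: formula gives 1, G = 1 ✓
  …and likewise for the remaining 3 rows.
All 8 rows match — the expression computes G exactly.

Yes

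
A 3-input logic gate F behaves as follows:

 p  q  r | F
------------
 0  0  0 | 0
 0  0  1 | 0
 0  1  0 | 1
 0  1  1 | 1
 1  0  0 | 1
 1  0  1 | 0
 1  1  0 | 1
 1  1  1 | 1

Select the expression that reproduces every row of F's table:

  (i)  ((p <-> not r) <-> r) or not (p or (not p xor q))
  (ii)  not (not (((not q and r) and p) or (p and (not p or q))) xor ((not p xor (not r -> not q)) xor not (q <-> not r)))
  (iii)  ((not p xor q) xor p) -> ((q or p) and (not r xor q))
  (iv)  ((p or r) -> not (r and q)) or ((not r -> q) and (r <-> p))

iii

(i) fails at (0,0,0): the formula yields 1, F is 0.
(ii) fails at (0,0,0): the formula yields 1, F is 0.
(iv) fails at (0,0,0): the formula yields 1, F is 0.
That leaves (iii). Evaluating it on every row reproduces the table of F exactly.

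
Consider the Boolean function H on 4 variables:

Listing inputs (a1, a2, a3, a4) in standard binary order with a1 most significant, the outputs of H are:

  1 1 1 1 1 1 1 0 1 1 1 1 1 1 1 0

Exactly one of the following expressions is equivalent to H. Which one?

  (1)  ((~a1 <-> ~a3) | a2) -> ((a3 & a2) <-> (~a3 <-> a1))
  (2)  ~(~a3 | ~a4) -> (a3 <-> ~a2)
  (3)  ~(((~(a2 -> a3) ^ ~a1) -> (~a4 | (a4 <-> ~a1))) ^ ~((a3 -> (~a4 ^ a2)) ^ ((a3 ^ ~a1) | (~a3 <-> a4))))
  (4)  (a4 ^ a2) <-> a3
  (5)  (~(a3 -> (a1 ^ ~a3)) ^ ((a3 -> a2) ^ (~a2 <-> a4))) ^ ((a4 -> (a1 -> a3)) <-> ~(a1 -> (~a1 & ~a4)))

2

(1) disagrees with H on (0,1,1,1) (formula → 1, table → 0); rule it out.
(3) disagrees with H on (0,1,1,0) (formula → 0, table → 1); rule it out.
(4) disagrees with H on (0,0,0,1) (formula → 0, table → 1); rule it out.
(5) disagrees with H on (0,0,0,1) (formula → 0, table → 1); rule it out.
(2) is the remaining candidate, and it agrees with H on all 16 inputs.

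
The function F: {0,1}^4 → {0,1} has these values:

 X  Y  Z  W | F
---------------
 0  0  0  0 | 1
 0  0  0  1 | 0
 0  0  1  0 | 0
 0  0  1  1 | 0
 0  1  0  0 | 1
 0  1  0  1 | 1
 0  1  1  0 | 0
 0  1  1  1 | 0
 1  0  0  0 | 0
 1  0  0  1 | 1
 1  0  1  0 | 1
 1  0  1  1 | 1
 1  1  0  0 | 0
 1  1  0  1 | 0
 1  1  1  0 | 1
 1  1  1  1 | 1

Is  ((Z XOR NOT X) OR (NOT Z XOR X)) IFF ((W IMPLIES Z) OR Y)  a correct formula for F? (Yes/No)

Yes

Check the formula against F row by row:
  X=0, Y=0, Z=0, W=0: formula gives 1, F = 1 ✓
  X=0, Y=0, Z=0, W=1: formula gives 0, F = 0 ✓
  X=0, Y=0, Z=1, W=0: formula gives 0, F = 0 ✓
  X=0, Y=0, Z=1, W=1: formula gives 0, F = 0 ✓
  … (the remaining 12 rows also agree.)
Every row agrees, so the formula is equivalent.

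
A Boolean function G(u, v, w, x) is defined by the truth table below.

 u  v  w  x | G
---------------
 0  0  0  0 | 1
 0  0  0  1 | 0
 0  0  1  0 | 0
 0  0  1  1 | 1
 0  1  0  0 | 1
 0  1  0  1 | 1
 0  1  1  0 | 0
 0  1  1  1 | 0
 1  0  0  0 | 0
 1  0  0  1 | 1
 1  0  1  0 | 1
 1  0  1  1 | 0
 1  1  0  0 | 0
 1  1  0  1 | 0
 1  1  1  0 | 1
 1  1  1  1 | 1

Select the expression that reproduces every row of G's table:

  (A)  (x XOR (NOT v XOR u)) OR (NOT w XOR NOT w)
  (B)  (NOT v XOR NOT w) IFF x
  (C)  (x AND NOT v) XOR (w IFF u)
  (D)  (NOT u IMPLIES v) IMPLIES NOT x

(A) fails at (0,0,1,0): the formula yields 1, G is 0.
(B) fails at (0,1,0,0): the formula yields 0, G is 1.
(D) fails at (0,0,0,1): the formula yields 1, G is 0.
(C) is the remaining candidate, and it agrees with G on all 16 inputs.

C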